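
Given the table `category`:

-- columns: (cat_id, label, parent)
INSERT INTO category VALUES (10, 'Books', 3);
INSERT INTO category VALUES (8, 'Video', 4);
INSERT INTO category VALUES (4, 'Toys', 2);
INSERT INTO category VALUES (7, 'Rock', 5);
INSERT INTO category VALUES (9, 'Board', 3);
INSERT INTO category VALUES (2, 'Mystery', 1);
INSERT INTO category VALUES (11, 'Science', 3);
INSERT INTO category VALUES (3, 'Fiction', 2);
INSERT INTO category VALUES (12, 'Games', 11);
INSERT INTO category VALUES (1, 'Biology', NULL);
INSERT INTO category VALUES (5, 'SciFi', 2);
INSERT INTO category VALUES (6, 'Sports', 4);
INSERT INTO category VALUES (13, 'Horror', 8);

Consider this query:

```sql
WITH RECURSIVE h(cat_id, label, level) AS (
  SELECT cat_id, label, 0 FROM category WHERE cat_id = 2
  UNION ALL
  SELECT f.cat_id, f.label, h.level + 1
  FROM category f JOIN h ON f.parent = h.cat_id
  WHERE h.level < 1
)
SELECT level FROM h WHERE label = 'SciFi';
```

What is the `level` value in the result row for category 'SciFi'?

1

Base: cat_id=2 (Mystery) at level 0.
Iteration 1: rows with parent in {2} -> Fiction (id 3, level 1), Toys (id 4, level 1), SciFi (id 5, level 1).
Iteration 2: level < 1 fails for all current rows; recursion stops.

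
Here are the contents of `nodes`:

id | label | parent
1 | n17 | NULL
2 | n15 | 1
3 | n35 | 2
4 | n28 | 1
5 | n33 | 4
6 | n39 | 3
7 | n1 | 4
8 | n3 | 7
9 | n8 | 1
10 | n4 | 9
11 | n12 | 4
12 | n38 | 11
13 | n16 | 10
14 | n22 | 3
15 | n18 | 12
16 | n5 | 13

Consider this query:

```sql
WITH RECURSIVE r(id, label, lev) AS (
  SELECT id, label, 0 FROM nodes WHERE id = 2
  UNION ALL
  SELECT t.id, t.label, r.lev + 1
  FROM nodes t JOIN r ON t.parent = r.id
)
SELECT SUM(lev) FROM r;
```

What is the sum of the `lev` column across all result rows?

Base: id=2 (n15) at lev 0.
Iteration 1: rows with parent in {2} -> n35 (id 3, lev 1).
Iteration 2: rows with parent in {3} -> n39 (id 6, lev 2), n22 (id 14, lev 2).
Iteration 3: no rows with parent in {6,14}; recursion stops.
SUM(lev) = 0 + 1 + 2 + 2 = 5.

5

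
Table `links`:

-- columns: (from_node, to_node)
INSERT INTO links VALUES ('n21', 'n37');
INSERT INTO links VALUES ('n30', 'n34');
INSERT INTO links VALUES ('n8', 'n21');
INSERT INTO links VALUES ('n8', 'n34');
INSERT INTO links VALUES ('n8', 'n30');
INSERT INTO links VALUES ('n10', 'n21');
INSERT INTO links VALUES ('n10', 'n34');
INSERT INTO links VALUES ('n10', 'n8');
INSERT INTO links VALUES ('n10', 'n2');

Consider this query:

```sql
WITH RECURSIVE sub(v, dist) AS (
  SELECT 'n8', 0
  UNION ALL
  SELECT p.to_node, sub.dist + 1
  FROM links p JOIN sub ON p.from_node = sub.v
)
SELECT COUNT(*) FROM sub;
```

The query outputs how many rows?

6

Base: (n8, dist=0).
Iteration 1: edges from {n8} -> (n21, dist=1), (n30, dist=1), (n34, dist=1).
Iteration 2: edges from {n21,n30,n34} -> (n34, dist=2), (n37, dist=2).
Iteration 3: no outgoing edges from {n34,n37}; recursion stops.
Total rows emitted: 6.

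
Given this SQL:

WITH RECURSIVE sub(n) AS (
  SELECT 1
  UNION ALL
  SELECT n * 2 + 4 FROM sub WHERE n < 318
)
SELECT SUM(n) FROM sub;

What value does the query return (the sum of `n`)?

Base: n=1.
Iteration 1: 1 < 318 holds -> n = 1 * 2 + 4 = 6.
Iteration 2: 6 < 318 holds -> n = 6 * 2 + 4 = 16.
Iteration 3: 16 < 318 holds -> n = 16 * 2 + 4 = 36.
Iteration 4: 36 < 318 holds -> n = 36 * 2 + 4 = 76.
Iteration 5: 76 < 318 holds -> n = 76 * 2 + 4 = 156.
Iteration 6: 156 < 318 holds -> n = 156 * 2 + 4 = 316.
Iteration 7: 316 < 318 holds -> n = 316 * 2 + 4 = 636.
Iteration 8: 636 < 318 fails; recursion stops.
SUM(n) = 1 + 6 + 16 + 36 + 76 + 156 + 316 + 636 = 1243.

1243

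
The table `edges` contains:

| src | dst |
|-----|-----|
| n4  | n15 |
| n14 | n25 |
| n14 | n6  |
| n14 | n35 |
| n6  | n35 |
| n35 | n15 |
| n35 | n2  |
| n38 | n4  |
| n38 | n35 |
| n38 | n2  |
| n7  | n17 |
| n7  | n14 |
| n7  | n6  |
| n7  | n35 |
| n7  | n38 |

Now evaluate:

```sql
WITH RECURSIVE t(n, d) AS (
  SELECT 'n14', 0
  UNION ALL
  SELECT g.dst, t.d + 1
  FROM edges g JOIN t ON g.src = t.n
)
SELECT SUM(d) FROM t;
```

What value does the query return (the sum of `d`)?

Base: (n14, d=0).
Iteration 1: edges from {n14} -> (n25, d=1), (n35, d=1), (n6, d=1).
Iteration 2: edges from {n25,n35,n6} -> (n15, d=2), (n2, d=2), (n35, d=2).
Iteration 3: edges from {n15,n2,n35} -> (n15, d=3), (n2, d=3).
Iteration 4: no outgoing edges from {n15,n2}; recursion stops.
SUM(d) = 0 + 1 + 1 + 1 + 2 + 2 + 2 + 3 + 3 = 15.

15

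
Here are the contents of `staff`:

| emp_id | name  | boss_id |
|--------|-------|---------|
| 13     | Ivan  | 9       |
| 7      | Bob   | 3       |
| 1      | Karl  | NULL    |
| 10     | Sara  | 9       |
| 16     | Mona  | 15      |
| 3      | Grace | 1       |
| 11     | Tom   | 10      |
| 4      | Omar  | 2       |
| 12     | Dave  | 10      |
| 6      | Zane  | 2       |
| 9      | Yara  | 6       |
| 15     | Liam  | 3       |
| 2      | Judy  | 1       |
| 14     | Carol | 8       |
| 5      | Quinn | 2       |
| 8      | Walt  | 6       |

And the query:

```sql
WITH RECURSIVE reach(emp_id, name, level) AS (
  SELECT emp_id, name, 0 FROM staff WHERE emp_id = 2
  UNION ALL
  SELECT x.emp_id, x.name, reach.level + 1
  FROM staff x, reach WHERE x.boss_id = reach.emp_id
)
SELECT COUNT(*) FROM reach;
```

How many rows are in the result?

11

Base: emp_id=2 (Judy) at level 0.
Iteration 1: rows with boss_id in {2} -> Omar (id 4, level 1), Quinn (id 5, level 1), Zane (id 6, level 1).
Iteration 2: rows with boss_id in {4,5,6} -> Walt (id 8, level 2), Yara (id 9, level 2).
Iteration 3: rows with boss_id in {8,9} -> Sara (id 10, level 3), Ivan (id 13, level 3), Carol (id 14, level 3).
Iteration 4: rows with boss_id in {10,13,14} -> Tom (id 11, level 4), Dave (id 12, level 4).
Iteration 5: no rows with boss_id in {11,12}; recursion stops.
Total rows emitted: 11.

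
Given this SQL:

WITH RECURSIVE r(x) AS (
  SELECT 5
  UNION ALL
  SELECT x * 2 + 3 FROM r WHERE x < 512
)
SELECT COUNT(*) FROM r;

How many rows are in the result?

Base: x=5.
Iteration 1: 5 < 512 holds -> x = 5 * 2 + 3 = 13.
Iteration 2: 13 < 512 holds -> x = 13 * 2 + 3 = 29.
Iteration 3: 29 < 512 holds -> x = 29 * 2 + 3 = 61.
Iteration 4: 61 < 512 holds -> x = 61 * 2 + 3 = 125.
Iteration 5: 125 < 512 holds -> x = 125 * 2 + 3 = 253.
Iteration 6: 253 < 512 holds -> x = 253 * 2 + 3 = 509.
Iteration 7: 509 < 512 holds -> x = 509 * 2 + 3 = 1021.
Iteration 8: 1021 < 512 fails; recursion stops.
Total rows emitted: 8.

8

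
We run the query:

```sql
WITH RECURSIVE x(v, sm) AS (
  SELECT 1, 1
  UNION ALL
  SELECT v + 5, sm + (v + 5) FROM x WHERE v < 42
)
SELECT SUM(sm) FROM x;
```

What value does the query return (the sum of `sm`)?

880

Base: v=1, sm=1.
Iteration 1: 1 < 42 holds -> v = 1 + 5 = 6, sm = 1 + 6 = 7.
Iteration 2: 6 < 42 holds -> v = 6 + 5 = 11, sm = 7 + 11 = 18.
Iteration 3: 11 < 42 holds -> v = 11 + 5 = 16, sm = 18 + 16 = 34.
Iteration 4: 16 < 42 holds -> v = 16 + 5 = 21, sm = 34 + 21 = 55.
Iteration 5: 21 < 42 holds -> v = 21 + 5 = 26, sm = 55 + 26 = 81.
Iteration 6: 26 < 42 holds -> v = 26 + 5 = 31, sm = 81 + 31 = 112.
Iteration 7: 31 < 42 holds -> v = 31 + 5 = 36, sm = 112 + 36 = 148.
Iteration 8: 36 < 42 holds -> v = 36 + 5 = 41, sm = 148 + 41 = 189.
Iteration 9: 41 < 42 holds -> v = 41 + 5 = 46, sm = 189 + 46 = 235.
Iteration 10: 46 < 42 fails; recursion stops.
SUM(sm) = 1 + 7 + 18 + 34 + 55 + 81 + 112 + 148 + 189 + 235 = 880.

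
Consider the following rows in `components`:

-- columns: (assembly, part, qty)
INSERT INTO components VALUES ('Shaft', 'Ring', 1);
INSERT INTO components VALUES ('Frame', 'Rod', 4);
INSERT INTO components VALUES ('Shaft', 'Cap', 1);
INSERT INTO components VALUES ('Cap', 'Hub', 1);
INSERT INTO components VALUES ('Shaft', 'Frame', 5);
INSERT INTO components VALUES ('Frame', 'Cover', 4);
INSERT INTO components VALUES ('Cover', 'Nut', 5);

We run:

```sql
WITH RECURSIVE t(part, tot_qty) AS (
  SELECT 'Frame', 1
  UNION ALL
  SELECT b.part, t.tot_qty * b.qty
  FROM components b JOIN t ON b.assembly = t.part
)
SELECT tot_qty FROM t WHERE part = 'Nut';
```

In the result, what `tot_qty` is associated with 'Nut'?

Base: (Frame, tot_qty=1).
Iteration 1: components of {Frame} -> Cover = 1*4 = 4, Rod = 1*4 = 4.
Iteration 2: components of {Cover,Rod} -> Nut = 4*5 = 20.
Iteration 3: no further components; recursion stops.

20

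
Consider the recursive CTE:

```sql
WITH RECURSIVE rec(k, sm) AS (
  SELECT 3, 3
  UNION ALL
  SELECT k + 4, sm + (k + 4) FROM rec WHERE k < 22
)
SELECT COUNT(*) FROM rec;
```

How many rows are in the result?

Base: k=3, sm=3.
Iteration 1: 3 < 22 holds -> k = 3 + 4 = 7, sm = 3 + 7 = 10.
Iteration 2: 7 < 22 holds -> k = 7 + 4 = 11, sm = 10 + 11 = 21.
Iteration 3: 11 < 22 holds -> k = 11 + 4 = 15, sm = 21 + 15 = 36.
Iteration 4: 15 < 22 holds -> k = 15 + 4 = 19, sm = 36 + 19 = 55.
Iteration 5: 19 < 22 holds -> k = 19 + 4 = 23, sm = 55 + 23 = 78.
Iteration 6: 23 < 22 fails; recursion stops.
Total rows emitted: 6.

6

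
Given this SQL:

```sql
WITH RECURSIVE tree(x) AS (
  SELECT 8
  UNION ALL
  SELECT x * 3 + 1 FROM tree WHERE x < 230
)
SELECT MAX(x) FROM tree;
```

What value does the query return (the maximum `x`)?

688

Base: x=8.
Iteration 1: 8 < 230 holds -> x = 8 * 3 + 1 = 25.
Iteration 2: 25 < 230 holds -> x = 25 * 3 + 1 = 76.
Iteration 3: 76 < 230 holds -> x = 76 * 3 + 1 = 229.
Iteration 4: 229 < 230 holds -> x = 229 * 3 + 1 = 688.
Iteration 5: 688 < 230 fails; recursion stops.
x values: 8, 25, 76, 229, 688; the maximum is 688.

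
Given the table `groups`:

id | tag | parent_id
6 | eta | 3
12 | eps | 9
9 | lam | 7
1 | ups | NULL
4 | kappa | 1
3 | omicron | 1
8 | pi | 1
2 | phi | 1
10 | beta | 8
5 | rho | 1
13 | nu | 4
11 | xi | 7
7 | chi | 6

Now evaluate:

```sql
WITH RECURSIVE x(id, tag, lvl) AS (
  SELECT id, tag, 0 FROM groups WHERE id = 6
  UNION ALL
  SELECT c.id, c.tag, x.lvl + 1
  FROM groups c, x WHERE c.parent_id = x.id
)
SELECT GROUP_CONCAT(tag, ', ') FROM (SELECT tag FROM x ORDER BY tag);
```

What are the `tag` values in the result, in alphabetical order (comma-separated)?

chi, eps, eta, lam, xi

Base: id=6 (eta) at lvl 0.
Iteration 1: rows with parent_id in {6} -> chi (id 7, lvl 1).
Iteration 2: rows with parent_id in {7} -> lam (id 9, lvl 2), xi (id 11, lvl 2).
Iteration 3: rows with parent_id in {9,11} -> eps (id 12, lvl 3).
Iteration 4: no rows with parent_id in {12}; recursion stops.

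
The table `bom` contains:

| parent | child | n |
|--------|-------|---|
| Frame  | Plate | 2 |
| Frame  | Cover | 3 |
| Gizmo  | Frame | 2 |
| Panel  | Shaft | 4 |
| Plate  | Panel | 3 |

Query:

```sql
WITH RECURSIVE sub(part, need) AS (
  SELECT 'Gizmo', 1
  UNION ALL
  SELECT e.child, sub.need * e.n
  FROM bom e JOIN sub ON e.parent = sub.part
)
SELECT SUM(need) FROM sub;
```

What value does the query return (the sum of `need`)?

Base: (Gizmo, need=1).
Iteration 1: components of {Gizmo} -> Frame = 1*2 = 2.
Iteration 2: components of {Frame} -> Cover = 2*3 = 6, Plate = 2*2 = 4.
Iteration 3: components of {Cover,Plate} -> Panel = 4*3 = 12.
Iteration 4: components of {Panel} -> Shaft = 12*4 = 48.
Iteration 5: no further components; recursion stops.
SUM(need) = 1 + 2 + 6 + 4 + 12 + 48 = 73.

73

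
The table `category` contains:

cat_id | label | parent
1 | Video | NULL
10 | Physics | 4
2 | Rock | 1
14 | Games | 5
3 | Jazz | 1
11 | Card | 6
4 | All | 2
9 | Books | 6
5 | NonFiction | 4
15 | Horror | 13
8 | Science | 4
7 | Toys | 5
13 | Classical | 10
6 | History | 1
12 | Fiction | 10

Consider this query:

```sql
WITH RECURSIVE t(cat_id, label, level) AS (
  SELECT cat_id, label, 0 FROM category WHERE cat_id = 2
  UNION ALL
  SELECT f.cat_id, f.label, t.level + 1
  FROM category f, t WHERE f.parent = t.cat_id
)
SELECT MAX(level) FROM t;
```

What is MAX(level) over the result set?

Base: cat_id=2 (Rock) at level 0.
Iteration 1: rows with parent in {2} -> All (id 4, level 1).
Iteration 2: rows with parent in {4} -> NonFiction (id 5, level 2), Science (id 8, level 2), Physics (id 10, level 2).
Iteration 3: rows with parent in {5,8,10} -> Toys (id 7, level 3), Fiction (id 12, level 3), Classical (id 13, level 3), Games (id 14, level 3).
Iteration 4: rows with parent in {7,12,13,14} -> Horror (id 15, level 4).
Iteration 5: no rows with parent in {15}; recursion stops.
level values: 0, 1, 2, 2, 2, 3, 3, 3, 3, 4; the maximum is 4.

4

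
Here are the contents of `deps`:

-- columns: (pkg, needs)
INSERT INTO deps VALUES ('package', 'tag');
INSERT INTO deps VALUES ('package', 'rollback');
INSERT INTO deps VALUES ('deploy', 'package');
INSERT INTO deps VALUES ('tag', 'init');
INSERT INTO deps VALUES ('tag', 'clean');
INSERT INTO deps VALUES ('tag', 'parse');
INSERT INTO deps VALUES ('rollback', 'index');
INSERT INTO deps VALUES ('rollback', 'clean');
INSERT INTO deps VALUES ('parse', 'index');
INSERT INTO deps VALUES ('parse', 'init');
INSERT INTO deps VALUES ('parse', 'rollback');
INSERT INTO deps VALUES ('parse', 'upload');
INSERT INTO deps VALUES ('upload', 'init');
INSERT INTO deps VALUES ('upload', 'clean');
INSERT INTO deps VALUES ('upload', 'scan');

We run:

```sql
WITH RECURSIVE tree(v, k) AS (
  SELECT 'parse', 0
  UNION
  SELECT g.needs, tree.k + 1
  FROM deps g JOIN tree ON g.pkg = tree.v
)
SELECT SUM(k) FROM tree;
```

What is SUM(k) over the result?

Base: (parse, k=0).
Iteration 1: edges from {parse} -> (index, k=1), (init, k=1), (rollback, k=1), (upload, k=1).
Iteration 2: edges from {index,init,rollback,upload} -> (clean, k=2), (index, k=2), (init, k=2), (scan, k=2). [UNION drops 1 duplicate row(s)]
Iteration 3: no outgoing edges from {clean,index,init,scan}; recursion stops.
SUM(k) = 0 + 1 + 1 + 1 + 1 + 2 + 2 + 2 + 2 = 12.

12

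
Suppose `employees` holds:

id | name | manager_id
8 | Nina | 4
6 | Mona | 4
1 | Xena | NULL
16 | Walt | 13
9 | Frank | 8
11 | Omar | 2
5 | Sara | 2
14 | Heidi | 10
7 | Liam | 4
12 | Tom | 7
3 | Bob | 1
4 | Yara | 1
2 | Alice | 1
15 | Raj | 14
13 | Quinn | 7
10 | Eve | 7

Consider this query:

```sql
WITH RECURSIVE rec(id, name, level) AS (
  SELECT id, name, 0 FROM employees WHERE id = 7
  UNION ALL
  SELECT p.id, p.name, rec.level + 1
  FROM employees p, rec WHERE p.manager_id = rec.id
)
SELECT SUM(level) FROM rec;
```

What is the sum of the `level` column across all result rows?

10

Base: id=7 (Liam) at level 0.
Iteration 1: rows with manager_id in {7} -> Eve (id 10, level 1), Tom (id 12, level 1), Quinn (id 13, level 1).
Iteration 2: rows with manager_id in {10,12,13} -> Heidi (id 14, level 2), Walt (id 16, level 2).
Iteration 3: rows with manager_id in {14,16} -> Raj (id 15, level 3).
Iteration 4: no rows with manager_id in {15}; recursion stops.
SUM(level) = 0 + 1 + 1 + 1 + 2 + 2 + 3 = 10.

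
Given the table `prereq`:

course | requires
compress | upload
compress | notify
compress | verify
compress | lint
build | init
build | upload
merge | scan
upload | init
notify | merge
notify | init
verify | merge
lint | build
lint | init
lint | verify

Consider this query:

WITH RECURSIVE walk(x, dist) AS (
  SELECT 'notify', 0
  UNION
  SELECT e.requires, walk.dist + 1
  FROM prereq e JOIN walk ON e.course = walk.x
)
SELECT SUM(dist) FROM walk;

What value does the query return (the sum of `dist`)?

4

Base: (notify, dist=0).
Iteration 1: edges from {notify} -> (init, dist=1), (merge, dist=1).
Iteration 2: edges from {init,merge} -> (scan, dist=2).
Iteration 3: no outgoing edges from {scan}; recursion stops.
SUM(dist) = 0 + 1 + 1 + 2 = 4.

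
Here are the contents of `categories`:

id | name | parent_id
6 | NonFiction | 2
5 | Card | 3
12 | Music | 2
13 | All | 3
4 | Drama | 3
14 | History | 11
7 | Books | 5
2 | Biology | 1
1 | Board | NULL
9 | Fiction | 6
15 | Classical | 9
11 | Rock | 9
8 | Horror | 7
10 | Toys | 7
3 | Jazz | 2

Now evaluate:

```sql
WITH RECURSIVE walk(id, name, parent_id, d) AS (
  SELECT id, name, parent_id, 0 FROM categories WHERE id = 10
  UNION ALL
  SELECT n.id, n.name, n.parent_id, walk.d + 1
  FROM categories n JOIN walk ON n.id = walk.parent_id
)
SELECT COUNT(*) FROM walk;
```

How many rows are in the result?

Base: id=10 (Toys), parent_id=7, d 0.
Iteration 1: join on id=7 -> Books (id 7, parent_id=5, d 1).
Iteration 2: join on id=5 -> Card (id 5, parent_id=3, d 2).
Iteration 3: join on id=3 -> Jazz (id 3, parent_id=2, d 3).
Iteration 4: join on id=2 -> Biology (id 2, parent_id=1, d 4).
Iteration 5: join on id=1 -> Board (id 1, parent_id=NULL, d 5).
Iteration 6: parent_id is NULL; no match; recursion stops.
Total rows emitted: 6.

6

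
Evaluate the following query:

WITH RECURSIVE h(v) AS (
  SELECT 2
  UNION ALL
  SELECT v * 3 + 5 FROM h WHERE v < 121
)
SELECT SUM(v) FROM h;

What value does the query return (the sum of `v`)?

532

Base: v=2.
Iteration 1: 2 < 121 holds -> v = 2 * 3 + 5 = 11.
Iteration 2: 11 < 121 holds -> v = 11 * 3 + 5 = 38.
Iteration 3: 38 < 121 holds -> v = 38 * 3 + 5 = 119.
Iteration 4: 119 < 121 holds -> v = 119 * 3 + 5 = 362.
Iteration 5: 362 < 121 fails; recursion stops.
SUM(v) = 2 + 11 + 38 + 119 + 362 = 532.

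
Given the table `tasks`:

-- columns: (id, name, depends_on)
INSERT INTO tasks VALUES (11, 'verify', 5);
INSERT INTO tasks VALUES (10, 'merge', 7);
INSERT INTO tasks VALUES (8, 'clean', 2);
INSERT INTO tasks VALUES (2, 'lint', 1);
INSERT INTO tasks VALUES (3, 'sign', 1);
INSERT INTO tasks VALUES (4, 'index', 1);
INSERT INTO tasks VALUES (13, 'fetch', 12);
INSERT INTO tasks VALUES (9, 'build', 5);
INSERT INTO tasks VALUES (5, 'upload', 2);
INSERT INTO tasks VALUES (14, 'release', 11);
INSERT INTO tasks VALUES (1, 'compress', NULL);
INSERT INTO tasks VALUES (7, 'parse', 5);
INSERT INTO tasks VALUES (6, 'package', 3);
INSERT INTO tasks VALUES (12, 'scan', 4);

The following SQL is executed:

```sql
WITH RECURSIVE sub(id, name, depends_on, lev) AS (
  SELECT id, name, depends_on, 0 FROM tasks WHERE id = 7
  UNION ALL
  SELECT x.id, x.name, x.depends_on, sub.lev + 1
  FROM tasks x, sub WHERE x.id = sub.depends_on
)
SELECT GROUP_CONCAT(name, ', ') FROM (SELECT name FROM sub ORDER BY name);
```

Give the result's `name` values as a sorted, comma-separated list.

Base: id=7 (parse), depends_on=5, lev 0.
Iteration 1: join on id=5 -> upload (id 5, depends_on=2, lev 1).
Iteration 2: join on id=2 -> lint (id 2, depends_on=1, lev 2).
Iteration 3: join on id=1 -> compress (id 1, depends_on=NULL, lev 3).
Iteration 4: depends_on is NULL; no match; recursion stops.

compress, lint, parse, upload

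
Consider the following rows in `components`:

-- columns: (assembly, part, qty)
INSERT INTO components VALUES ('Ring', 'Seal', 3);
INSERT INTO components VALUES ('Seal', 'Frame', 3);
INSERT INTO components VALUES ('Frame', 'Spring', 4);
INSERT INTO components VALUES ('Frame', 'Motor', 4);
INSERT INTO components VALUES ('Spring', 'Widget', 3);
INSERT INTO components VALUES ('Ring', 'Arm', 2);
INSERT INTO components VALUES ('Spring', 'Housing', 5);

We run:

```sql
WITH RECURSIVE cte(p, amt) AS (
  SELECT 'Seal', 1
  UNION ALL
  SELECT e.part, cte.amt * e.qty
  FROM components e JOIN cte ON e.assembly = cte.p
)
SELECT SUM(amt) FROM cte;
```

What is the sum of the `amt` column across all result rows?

124

Base: (Seal, amt=1).
Iteration 1: components of {Seal} -> Frame = 1*3 = 3.
Iteration 2: components of {Frame} -> Motor = 3*4 = 12, Spring = 3*4 = 12.
Iteration 3: components of {Motor,Spring} -> Housing = 12*5 = 60, Widget = 12*3 = 36.
Iteration 4: no further components; recursion stops.
SUM(amt) = 1 + 3 + 12 + 12 + 36 + 60 = 124.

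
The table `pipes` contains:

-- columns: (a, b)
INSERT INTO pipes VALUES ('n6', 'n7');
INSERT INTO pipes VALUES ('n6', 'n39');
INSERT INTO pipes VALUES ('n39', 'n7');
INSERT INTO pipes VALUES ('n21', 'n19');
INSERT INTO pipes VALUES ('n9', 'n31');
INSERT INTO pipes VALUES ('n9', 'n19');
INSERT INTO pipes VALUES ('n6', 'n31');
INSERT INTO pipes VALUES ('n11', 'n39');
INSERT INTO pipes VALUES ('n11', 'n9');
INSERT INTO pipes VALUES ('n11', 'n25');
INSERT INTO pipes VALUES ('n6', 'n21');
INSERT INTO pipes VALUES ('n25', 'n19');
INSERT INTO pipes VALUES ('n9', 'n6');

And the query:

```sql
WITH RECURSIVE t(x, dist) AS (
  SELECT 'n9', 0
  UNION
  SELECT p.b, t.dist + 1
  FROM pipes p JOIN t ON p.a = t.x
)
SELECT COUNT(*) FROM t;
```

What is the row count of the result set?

Base: (n9, dist=0).
Iteration 1: edges from {n9} -> (n19, dist=1), (n31, dist=1), (n6, dist=1).
Iteration 2: edges from {n19,n31,n6} -> (n21, dist=2), (n31, dist=2), (n39, dist=2), (n7, dist=2).
Iteration 3: edges from {n21,n31,n39,n7} -> (n19, dist=3), (n7, dist=3).
Iteration 4: no outgoing edges from {n19,n7}; recursion stops.
Total rows emitted: 10.

10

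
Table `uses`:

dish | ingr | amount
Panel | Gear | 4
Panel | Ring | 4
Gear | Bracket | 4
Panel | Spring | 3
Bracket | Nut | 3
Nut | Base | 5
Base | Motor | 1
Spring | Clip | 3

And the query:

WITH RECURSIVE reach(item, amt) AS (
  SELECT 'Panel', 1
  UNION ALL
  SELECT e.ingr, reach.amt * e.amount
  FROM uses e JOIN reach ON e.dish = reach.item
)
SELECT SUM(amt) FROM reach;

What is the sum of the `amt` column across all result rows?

565

Base: (Panel, amt=1).
Iteration 1: components of {Panel} -> Gear = 1*4 = 4, Ring = 1*4 = 4, Spring = 1*3 = 3.
Iteration 2: components of {Gear,Ring,Spring} -> Bracket = 4*4 = 16, Clip = 3*3 = 9.
Iteration 3: components of {Bracket,Clip} -> Nut = 16*3 = 48.
Iteration 4: components of {Nut} -> Base = 48*5 = 240.
Iteration 5: components of {Base} -> Motor = 240*1 = 240.
Iteration 6: no further components; recursion stops.
SUM(amt) = 1 + 4 + 4 + 3 + 16 + 9 + 48 + 240 + 240 = 565.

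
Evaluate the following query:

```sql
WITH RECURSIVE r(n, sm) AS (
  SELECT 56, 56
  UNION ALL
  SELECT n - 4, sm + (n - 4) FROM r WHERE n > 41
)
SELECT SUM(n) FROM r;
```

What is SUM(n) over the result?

Base: n=56, sm=56.
Iteration 1: 56 > 41 holds -> n = 56 - 4 = 52, sm = 56 + 52 = 108.
Iteration 2: 52 > 41 holds -> n = 52 - 4 = 48, sm = 108 + 48 = 156.
Iteration 3: 48 > 41 holds -> n = 48 - 4 = 44, sm = 156 + 44 = 200.
Iteration 4: 44 > 41 holds -> n = 44 - 4 = 40, sm = 200 + 40 = 240.
Iteration 5: 40 > 41 fails; recursion stops.
SUM(n) = 56 + 52 + 48 + 44 + 40 = 240.

240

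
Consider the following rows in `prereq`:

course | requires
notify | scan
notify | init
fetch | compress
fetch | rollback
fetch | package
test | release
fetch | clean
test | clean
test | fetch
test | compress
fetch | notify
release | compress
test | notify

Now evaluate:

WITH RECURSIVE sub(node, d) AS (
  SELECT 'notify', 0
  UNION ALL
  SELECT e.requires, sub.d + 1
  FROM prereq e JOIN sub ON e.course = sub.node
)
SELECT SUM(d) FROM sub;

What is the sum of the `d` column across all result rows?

2

Base: (notify, d=0).
Iteration 1: edges from {notify} -> (init, d=1), (scan, d=1).
Iteration 2: no outgoing edges from {init,scan}; recursion stops.
SUM(d) = 0 + 1 + 1 = 2.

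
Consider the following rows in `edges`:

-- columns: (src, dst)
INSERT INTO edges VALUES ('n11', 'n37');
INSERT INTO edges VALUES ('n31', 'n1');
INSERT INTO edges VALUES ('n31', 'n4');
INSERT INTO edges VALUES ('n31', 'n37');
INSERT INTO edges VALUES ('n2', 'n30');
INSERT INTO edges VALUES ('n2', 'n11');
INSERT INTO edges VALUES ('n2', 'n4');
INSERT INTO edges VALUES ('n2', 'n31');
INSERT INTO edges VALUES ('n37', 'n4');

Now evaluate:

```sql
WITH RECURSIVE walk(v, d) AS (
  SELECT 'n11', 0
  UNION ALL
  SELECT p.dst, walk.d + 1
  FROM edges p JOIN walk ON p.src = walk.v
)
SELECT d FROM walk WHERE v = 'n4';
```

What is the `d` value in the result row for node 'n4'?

Base: (n11, d=0).
Iteration 1: edges from {n11} -> (n37, d=1).
Iteration 2: edges from {n37} -> (n4, d=2).
Iteration 3: no outgoing edges from {n4}; recursion stops.

2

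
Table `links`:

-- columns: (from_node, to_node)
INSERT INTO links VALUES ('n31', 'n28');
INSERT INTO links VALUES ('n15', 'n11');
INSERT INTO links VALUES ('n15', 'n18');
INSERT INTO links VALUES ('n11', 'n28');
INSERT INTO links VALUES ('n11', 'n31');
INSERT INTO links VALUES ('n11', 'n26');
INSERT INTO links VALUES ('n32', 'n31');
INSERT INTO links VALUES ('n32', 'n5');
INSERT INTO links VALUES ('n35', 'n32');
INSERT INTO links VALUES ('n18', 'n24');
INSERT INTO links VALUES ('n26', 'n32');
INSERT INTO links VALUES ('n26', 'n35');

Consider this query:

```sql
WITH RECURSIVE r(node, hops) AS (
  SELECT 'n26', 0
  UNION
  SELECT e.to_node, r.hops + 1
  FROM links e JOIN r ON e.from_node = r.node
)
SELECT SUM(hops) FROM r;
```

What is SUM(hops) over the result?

21

Base: (n26, hops=0).
Iteration 1: edges from {n26} -> (n32, hops=1), (n35, hops=1).
Iteration 2: edges from {n32,n35} -> (n31, hops=2), (n32, hops=2), (n5, hops=2).
Iteration 3: edges from {n31,n32,n5} -> (n28, hops=3), (n31, hops=3), (n5, hops=3).
Iteration 4: edges from {n28,n31,n5} -> (n28, hops=4).
Iteration 5: no outgoing edges from {n28}; recursion stops.
SUM(hops) = 0 + 1 + 1 + 2 + 2 + 2 + 3 + 3 + 3 + 4 = 21.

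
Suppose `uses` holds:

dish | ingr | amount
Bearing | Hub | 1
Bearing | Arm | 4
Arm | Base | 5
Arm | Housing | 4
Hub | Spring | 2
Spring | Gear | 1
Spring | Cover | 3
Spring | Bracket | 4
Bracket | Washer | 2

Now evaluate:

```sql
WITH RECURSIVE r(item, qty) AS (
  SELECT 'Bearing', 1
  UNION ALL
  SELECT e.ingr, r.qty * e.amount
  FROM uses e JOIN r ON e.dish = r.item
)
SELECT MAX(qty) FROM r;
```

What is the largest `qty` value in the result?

Base: (Bearing, qty=1).
Iteration 1: components of {Bearing} -> Arm = 1*4 = 4, Hub = 1*1 = 1.
Iteration 2: components of {Arm,Hub} -> Base = 4*5 = 20, Housing = 4*4 = 16, Spring = 1*2 = 2.
Iteration 3: components of {Base,Housing,Spring} -> Bracket = 2*4 = 8, Cover = 2*3 = 6, Gear = 2*1 = 2.
Iteration 4: components of {Bracket,Cover,Gear} -> Washer = 8*2 = 16.
Iteration 5: no further components; recursion stops.
qty values: 1, 1, 4, 2, 20, 16, 2, 6, 8, 16; the maximum is 20.

20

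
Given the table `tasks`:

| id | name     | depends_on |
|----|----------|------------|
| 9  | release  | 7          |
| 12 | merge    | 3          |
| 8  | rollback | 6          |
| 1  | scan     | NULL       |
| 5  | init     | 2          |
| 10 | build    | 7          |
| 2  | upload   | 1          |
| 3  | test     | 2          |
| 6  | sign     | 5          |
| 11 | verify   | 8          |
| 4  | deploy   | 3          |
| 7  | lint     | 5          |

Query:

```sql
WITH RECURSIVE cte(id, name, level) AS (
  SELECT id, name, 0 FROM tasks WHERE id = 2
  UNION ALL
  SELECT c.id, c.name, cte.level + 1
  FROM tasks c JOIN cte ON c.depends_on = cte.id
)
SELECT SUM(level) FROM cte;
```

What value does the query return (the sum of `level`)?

23

Base: id=2 (upload) at level 0.
Iteration 1: rows with depends_on in {2} -> test (id 3, level 1), init (id 5, level 1).
Iteration 2: rows with depends_on in {3,5} -> deploy (id 4, level 2), sign (id 6, level 2), lint (id 7, level 2), merge (id 12, level 2).
Iteration 3: rows with depends_on in {4,6,7,12} -> rollback (id 8, level 3), release (id 9, level 3), build (id 10, level 3).
Iteration 4: rows with depends_on in {8,9,10} -> verify (id 11, level 4).
Iteration 5: no rows with depends_on in {11}; recursion stops.
SUM(level) = 0 + 1 + 1 + 2 + 2 + 2 + 2 + 3 + 3 + 3 + 4 = 23.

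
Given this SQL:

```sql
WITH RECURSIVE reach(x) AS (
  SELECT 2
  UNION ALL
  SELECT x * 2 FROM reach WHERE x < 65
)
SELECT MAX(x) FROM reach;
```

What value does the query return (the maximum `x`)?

128

Base: x=2.
Iteration 1: 2 < 65 holds -> x = 2 * 2 = 4.
Iteration 2: 4 < 65 holds -> x = 4 * 2 = 8.
Iteration 3: 8 < 65 holds -> x = 8 * 2 = 16.
Iteration 4: 16 < 65 holds -> x = 16 * 2 = 32.
Iteration 5: 32 < 65 holds -> x = 32 * 2 = 64.
Iteration 6: 64 < 65 holds -> x = 64 * 2 = 128.
Iteration 7: 128 < 65 fails; recursion stops.
x values: 2, 4, 8, 16, 32, 64, 128; the maximum is 128.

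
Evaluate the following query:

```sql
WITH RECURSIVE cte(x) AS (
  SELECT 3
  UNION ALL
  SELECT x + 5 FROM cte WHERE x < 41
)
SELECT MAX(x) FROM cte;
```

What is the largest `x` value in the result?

43

Base: x=3.
Iteration 1: 3 < 41 holds -> x = 3 + 5 = 8.
Iteration 2: 8 < 41 holds -> x = 8 + 5 = 13.
Iteration 3: 13 < 41 holds -> x = 13 + 5 = 18.
Iteration 4: 18 < 41 holds -> x = 18 + 5 = 23.
Iteration 5: 23 < 41 holds -> x = 23 + 5 = 28.
Iteration 6: 28 < 41 holds -> x = 28 + 5 = 33.
Iteration 7: 33 < 41 holds -> x = 33 + 5 = 38.
Iteration 8: 38 < 41 holds -> x = 38 + 5 = 43.
Iteration 9: 43 < 41 fails; recursion stops.
x values: 3, 8, 13, 18, 23, 28, 33, 38, 43; the maximum is 43.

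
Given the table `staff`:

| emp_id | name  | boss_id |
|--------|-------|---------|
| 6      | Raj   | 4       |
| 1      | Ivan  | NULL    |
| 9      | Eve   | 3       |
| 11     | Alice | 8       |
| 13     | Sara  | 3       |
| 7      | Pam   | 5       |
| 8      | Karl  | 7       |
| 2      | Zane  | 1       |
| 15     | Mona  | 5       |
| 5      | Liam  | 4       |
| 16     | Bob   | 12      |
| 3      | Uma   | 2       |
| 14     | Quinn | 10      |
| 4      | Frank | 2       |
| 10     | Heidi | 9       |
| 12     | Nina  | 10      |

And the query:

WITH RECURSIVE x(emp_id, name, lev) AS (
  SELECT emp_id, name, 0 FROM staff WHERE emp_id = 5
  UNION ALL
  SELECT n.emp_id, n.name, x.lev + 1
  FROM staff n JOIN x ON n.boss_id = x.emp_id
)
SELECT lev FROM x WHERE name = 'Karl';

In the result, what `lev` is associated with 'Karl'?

Base: emp_id=5 (Liam) at lev 0.
Iteration 1: rows with boss_id in {5} -> Pam (id 7, lev 1), Mona (id 15, lev 1).
Iteration 2: rows with boss_id in {7,15} -> Karl (id 8, lev 2).
Iteration 3: rows with boss_id in {8} -> Alice (id 11, lev 3).
Iteration 4: no rows with boss_id in {11}; recursion stops.

2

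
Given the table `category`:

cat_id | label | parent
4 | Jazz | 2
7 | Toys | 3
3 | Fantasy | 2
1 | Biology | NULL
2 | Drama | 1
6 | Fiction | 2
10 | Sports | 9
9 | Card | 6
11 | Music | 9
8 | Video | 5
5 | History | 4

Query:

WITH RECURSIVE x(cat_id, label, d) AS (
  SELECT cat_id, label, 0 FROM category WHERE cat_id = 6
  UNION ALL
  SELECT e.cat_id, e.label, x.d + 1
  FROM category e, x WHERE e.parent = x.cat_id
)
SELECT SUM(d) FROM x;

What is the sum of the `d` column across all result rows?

5

Base: cat_id=6 (Fiction) at d 0.
Iteration 1: rows with parent in {6} -> Card (id 9, d 1).
Iteration 2: rows with parent in {9} -> Sports (id 10, d 2), Music (id 11, d 2).
Iteration 3: no rows with parent in {10,11}; recursion stops.
SUM(d) = 0 + 1 + 2 + 2 = 5.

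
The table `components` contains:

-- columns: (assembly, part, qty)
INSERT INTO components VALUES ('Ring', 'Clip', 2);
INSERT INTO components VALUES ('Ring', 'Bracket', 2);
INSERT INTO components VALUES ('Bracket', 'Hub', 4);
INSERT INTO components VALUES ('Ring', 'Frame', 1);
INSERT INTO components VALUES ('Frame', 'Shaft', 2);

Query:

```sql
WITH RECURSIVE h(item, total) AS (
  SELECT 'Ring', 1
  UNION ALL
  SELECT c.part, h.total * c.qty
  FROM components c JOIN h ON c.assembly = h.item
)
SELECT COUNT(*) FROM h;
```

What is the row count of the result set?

Base: (Ring, total=1).
Iteration 1: components of {Ring} -> Bracket = 1*2 = 2, Clip = 1*2 = 2, Frame = 1*1 = 1.
Iteration 2: components of {Bracket,Clip,Frame} -> Hub = 2*4 = 8, Shaft = 1*2 = 2.
Iteration 3: no further components; recursion stops.
Total rows emitted: 6.

6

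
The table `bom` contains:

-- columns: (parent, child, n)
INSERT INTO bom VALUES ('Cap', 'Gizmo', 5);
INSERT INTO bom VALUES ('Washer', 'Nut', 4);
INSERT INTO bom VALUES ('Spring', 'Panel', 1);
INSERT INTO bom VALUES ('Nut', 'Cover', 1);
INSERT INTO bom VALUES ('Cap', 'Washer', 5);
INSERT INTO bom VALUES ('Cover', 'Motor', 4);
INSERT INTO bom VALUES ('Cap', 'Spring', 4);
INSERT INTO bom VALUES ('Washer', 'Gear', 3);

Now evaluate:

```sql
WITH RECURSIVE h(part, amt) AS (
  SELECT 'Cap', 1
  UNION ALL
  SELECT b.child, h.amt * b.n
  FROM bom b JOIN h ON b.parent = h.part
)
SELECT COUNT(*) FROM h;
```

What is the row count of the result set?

9

Base: (Cap, amt=1).
Iteration 1: components of {Cap} -> Gizmo = 1*5 = 5, Spring = 1*4 = 4, Washer = 1*5 = 5.
Iteration 2: components of {Gizmo,Spring,Washer} -> Gear = 5*3 = 15, Nut = 5*4 = 20, Panel = 4*1 = 4.
Iteration 3: components of {Gear,Nut,Panel} -> Cover = 20*1 = 20.
Iteration 4: components of {Cover} -> Motor = 20*4 = 80.
Iteration 5: no further components; recursion stops.
Total rows emitted: 9.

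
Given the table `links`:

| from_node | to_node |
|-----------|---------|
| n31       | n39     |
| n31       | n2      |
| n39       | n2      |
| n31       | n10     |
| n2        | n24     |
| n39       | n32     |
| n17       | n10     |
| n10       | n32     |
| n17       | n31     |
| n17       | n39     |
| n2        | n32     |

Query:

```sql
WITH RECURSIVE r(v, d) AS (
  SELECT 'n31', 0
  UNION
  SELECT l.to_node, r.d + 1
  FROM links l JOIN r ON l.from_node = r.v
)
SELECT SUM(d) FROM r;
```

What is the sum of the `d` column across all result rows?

Base: (n31, d=0).
Iteration 1: edges from {n31} -> (n10, d=1), (n2, d=1), (n39, d=1).
Iteration 2: edges from {n10,n2,n39} -> (n2, d=2), (n24, d=2), (n32, d=2). [UNION drops 2 duplicate row(s)]
Iteration 3: edges from {n2,n24,n32} -> (n24, d=3), (n32, d=3).
Iteration 4: no outgoing edges from {n24,n32}; recursion stops.
SUM(d) = 0 + 1 + 1 + 1 + 2 + 2 + 2 + 3 + 3 = 15.

15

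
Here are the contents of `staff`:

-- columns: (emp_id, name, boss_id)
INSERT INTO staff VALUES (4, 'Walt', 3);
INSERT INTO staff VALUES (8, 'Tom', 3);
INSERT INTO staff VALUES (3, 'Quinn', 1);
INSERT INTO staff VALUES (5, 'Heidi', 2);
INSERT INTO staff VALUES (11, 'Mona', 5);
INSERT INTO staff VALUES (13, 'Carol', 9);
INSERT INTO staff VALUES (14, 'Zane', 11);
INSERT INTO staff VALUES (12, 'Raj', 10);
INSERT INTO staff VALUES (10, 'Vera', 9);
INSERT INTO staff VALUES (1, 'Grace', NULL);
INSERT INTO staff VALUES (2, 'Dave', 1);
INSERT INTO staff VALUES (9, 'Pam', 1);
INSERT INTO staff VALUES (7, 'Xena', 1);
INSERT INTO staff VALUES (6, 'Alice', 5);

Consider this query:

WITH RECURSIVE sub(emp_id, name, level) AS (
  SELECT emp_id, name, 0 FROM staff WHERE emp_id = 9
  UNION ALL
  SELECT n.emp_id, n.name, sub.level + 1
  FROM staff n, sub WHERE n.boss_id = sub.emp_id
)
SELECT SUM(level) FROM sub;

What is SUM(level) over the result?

Base: emp_id=9 (Pam) at level 0.
Iteration 1: rows with boss_id in {9} -> Vera (id 10, level 1), Carol (id 13, level 1).
Iteration 2: rows with boss_id in {10,13} -> Raj (id 12, level 2).
Iteration 3: no rows with boss_id in {12}; recursion stops.
SUM(level) = 0 + 1 + 1 + 2 = 4.

4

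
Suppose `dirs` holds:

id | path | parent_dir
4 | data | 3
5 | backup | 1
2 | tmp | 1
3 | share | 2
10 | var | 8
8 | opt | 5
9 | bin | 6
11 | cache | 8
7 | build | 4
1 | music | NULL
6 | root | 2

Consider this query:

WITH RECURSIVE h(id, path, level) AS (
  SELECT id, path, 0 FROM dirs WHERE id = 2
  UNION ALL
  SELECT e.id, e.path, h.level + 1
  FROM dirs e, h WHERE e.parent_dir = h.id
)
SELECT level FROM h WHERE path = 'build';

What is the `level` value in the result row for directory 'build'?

3

Base: id=2 (tmp) at level 0.
Iteration 1: rows with parent_dir in {2} -> share (id 3, level 1), root (id 6, level 1).
Iteration 2: rows with parent_dir in {3,6} -> data (id 4, level 2), bin (id 9, level 2).
Iteration 3: rows with parent_dir in {4,9} -> build (id 7, level 3).
Iteration 4: no rows with parent_dir in {7}; recursion stops.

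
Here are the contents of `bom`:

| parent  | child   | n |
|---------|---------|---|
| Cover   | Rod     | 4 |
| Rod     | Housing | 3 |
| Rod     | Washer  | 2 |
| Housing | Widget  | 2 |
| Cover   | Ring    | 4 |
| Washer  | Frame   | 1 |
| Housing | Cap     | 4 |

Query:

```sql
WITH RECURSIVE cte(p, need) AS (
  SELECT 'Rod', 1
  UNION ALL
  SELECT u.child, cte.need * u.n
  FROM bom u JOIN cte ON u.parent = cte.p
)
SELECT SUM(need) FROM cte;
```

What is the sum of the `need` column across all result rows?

26

Base: (Rod, need=1).
Iteration 1: components of {Rod} -> Housing = 1*3 = 3, Washer = 1*2 = 2.
Iteration 2: components of {Housing,Washer} -> Cap = 3*4 = 12, Frame = 2*1 = 2, Widget = 3*2 = 6.
Iteration 3: no further components; recursion stops.
SUM(need) = 1 + 3 + 2 + 6 + 12 + 2 = 26.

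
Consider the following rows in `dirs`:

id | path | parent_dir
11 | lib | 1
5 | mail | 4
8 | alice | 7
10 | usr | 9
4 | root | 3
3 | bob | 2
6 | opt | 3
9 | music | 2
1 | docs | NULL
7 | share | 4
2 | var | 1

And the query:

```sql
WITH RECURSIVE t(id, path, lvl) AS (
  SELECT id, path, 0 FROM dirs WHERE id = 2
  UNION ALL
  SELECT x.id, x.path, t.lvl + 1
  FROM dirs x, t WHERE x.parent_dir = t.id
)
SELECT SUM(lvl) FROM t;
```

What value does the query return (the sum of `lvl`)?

18

Base: id=2 (var) at lvl 0.
Iteration 1: rows with parent_dir in {2} -> bob (id 3, lvl 1), music (id 9, lvl 1).
Iteration 2: rows with parent_dir in {3,9} -> root (id 4, lvl 2), opt (id 6, lvl 2), usr (id 10, lvl 2).
Iteration 3: rows with parent_dir in {4,6,10} -> mail (id 5, lvl 3), share (id 7, lvl 3).
Iteration 4: rows with parent_dir in {5,7} -> alice (id 8, lvl 4).
Iteration 5: no rows with parent_dir in {8}; recursion stops.
SUM(lvl) = 0 + 1 + 1 + 2 + 2 + 2 + 3 + 3 + 4 = 18.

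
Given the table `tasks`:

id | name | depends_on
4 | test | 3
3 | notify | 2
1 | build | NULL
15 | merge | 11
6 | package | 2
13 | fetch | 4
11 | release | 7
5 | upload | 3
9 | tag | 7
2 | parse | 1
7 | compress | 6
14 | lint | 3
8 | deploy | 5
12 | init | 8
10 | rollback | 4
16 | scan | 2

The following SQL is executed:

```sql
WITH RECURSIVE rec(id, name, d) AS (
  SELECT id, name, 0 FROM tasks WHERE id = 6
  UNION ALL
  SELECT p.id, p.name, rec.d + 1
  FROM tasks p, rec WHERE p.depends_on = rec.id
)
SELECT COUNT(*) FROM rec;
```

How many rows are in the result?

5

Base: id=6 (package) at d 0.
Iteration 1: rows with depends_on in {6} -> compress (id 7, d 1).
Iteration 2: rows with depends_on in {7} -> tag (id 9, d 2), release (id 11, d 2).
Iteration 3: rows with depends_on in {9,11} -> merge (id 15, d 3).
Iteration 4: no rows with depends_on in {15}; recursion stops.
Total rows emitted: 5.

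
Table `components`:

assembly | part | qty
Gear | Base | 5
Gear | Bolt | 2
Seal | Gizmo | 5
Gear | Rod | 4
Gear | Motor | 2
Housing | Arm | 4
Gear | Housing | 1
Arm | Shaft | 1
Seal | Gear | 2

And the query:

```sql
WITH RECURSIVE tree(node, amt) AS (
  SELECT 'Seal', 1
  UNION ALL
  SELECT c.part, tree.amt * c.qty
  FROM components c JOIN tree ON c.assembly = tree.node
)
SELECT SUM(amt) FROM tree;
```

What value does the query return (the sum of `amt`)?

52

Base: (Seal, amt=1).
Iteration 1: components of {Seal} -> Gear = 1*2 = 2, Gizmo = 1*5 = 5.
Iteration 2: components of {Gear,Gizmo} -> Base = 2*5 = 10, Bolt = 2*2 = 4, Housing = 2*1 = 2, Motor = 2*2 = 4, Rod = 2*4 = 8.
Iteration 3: components of {Base,Bolt,Housing,Motor,Rod} -> Arm = 2*4 = 8.
Iteration 4: components of {Arm} -> Shaft = 8*1 = 8.
Iteration 5: no further components; recursion stops.
SUM(amt) = 1 + 2 + 5 + 4 + 2 + 4 + 10 + 8 + 8 + 8 = 52.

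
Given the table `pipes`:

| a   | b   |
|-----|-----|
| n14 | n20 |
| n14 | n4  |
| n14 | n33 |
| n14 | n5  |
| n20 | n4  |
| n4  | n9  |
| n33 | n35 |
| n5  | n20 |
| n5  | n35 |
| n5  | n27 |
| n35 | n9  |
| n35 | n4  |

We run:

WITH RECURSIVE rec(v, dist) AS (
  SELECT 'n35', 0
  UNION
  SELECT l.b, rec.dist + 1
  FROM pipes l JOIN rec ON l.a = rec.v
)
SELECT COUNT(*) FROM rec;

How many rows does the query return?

Base: (n35, dist=0).
Iteration 1: edges from {n35} -> (n4, dist=1), (n9, dist=1).
Iteration 2: edges from {n4,n9} -> (n9, dist=2).
Iteration 3: no outgoing edges from {n9}; recursion stops.
Total rows emitted: 4.

4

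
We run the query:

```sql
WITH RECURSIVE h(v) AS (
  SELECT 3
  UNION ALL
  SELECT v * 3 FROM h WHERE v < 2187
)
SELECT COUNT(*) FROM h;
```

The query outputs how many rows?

Base: v=3.
Iteration 1: 3 < 2187 holds -> v = 3 * 3 = 9.
Iteration 2: 9 < 2187 holds -> v = 9 * 3 = 27.
Iteration 3: 27 < 2187 holds -> v = 27 * 3 = 81.
Iteration 4: 81 < 2187 holds -> v = 81 * 3 = 243.
Iteration 5: 243 < 2187 holds -> v = 243 * 3 = 729.
Iteration 6: 729 < 2187 holds -> v = 729 * 3 = 2187.
Iteration 7: 2187 < 2187 fails; recursion stops.
Total rows emitted: 7.

7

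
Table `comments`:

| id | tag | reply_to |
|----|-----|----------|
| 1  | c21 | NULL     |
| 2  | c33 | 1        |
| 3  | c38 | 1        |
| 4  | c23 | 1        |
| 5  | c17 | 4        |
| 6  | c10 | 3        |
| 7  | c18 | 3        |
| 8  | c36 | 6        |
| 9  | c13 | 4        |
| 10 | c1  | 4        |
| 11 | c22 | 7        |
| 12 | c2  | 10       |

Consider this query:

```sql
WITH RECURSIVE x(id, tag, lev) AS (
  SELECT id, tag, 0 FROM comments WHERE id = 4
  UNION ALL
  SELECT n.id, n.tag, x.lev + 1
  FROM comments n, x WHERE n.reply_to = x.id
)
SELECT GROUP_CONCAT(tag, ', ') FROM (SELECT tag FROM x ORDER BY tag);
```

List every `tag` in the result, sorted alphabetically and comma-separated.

c1, c13, c17, c2, c23

Base: id=4 (c23) at lev 0.
Iteration 1: rows with reply_to in {4} -> c17 (id 5, lev 1), c13 (id 9, lev 1), c1 (id 10, lev 1).
Iteration 2: rows with reply_to in {5,9,10} -> c2 (id 12, lev 2).
Iteration 3: no rows with reply_to in {12}; recursion stops.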